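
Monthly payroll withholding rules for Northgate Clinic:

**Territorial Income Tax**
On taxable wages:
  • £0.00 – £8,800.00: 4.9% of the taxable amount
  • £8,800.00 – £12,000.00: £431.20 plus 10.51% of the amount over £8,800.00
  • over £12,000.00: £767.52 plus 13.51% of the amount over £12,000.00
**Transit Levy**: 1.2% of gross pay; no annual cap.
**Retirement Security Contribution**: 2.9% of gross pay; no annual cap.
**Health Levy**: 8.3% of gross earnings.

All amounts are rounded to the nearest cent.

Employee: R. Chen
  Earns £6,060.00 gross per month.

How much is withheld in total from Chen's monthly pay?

£1,048.38

Territorial Income Tax: taxable = £6,060.00
  4.9% × £6,060.00 = £296.94
Transit Levy: 1.2% × £6,060.00 = £72.72
Retirement Security Contribution: 2.9% × £6,060.00 = £175.74
Health Levy: 8.3% × £6,060.00 = £502.98
Total: £296.94 + £72.72 + £175.74 + £502.98 = £1,048.38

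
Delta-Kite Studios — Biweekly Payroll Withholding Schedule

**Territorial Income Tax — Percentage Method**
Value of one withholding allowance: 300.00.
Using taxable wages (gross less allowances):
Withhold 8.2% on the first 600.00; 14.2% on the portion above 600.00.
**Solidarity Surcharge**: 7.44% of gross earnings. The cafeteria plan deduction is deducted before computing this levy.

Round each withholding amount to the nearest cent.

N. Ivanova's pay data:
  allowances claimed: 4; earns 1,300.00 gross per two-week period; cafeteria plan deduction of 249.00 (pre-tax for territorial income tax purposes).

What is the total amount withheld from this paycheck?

78.19

Territorial Income Tax: taxable = 1,300.00 − 249.00 − 4×300.00 = -149.00
  Taxable ≤ 0 → 0.00
Solidarity Surcharge: 7.44% × 1,051.00 = 78.19
Total: 0.00 + 78.19 = 78.19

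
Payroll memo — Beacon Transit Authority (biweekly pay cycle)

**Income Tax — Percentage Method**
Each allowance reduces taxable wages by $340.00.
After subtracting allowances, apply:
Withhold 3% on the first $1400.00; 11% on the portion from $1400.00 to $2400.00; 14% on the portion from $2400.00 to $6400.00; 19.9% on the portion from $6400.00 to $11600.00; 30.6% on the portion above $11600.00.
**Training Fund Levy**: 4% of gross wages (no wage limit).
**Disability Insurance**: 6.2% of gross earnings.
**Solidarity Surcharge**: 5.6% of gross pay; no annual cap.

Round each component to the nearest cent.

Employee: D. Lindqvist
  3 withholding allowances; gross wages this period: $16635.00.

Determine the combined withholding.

$5603.72

Income Tax: taxable = $16635.00 − 3×$340.00 = $15615.00
  $1746.80 + 30.6% × ($15615.00 − $11600.00) = $1746.80 + 30.6% × $4015.00 = $2975.39
Training Fund Levy: 4% × $16635.00 = $665.40
Disability Insurance: 6.2% × $16635.00 = $1031.37
Solidarity Surcharge: 5.6% × $16635.00 = $931.56
Total: $2975.39 + $665.40 + $1031.37 + $931.56 = $5603.72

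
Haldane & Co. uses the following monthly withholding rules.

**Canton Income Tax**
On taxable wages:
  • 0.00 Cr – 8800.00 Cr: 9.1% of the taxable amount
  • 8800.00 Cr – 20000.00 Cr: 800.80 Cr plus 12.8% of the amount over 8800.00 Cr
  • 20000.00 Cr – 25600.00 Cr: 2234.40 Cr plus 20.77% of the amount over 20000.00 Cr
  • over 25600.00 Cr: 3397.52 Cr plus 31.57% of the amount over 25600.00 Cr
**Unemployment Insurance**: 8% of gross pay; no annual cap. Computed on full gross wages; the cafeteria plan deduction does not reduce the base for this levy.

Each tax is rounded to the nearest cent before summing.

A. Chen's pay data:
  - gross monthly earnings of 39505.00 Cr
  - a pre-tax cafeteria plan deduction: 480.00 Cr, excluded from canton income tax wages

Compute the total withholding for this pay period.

10796.19 Cr

Canton Income Tax: taxable = 39505.00 Cr − 480.00 Cr = 39025.00 Cr
  3397.52 Cr + 31.57% × (39025.00 Cr − 25600.00 Cr) = 3397.52 Cr + 31.57% × 13425.00 Cr = 7635.79 Cr
Unemployment Insurance: 8% × 39505.00 Cr = 3160.40 Cr
Total: 7635.79 Cr + 3160.40 Cr = 10796.19 Cr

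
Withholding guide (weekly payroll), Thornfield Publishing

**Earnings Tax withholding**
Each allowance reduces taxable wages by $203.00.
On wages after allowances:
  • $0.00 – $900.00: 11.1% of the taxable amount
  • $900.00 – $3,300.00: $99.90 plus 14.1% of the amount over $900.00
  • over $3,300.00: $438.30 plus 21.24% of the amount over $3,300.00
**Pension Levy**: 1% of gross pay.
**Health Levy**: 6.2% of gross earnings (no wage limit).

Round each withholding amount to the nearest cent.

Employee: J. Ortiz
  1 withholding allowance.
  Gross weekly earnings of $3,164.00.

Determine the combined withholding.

$618.31

Earnings Tax: taxable = $3,164.00 − 1×$203.00 = $2,961.00
  $99.90 + 14.1% × ($2,961.00 − $900.00) = $99.90 + 14.1% × $2,061.00 = $390.50
Pension Levy: 1% × $3,164.00 = $31.64
Health Levy: 6.2% × $3,164.00 = $196.17
Total: $390.50 + $31.64 + $196.17 = $618.31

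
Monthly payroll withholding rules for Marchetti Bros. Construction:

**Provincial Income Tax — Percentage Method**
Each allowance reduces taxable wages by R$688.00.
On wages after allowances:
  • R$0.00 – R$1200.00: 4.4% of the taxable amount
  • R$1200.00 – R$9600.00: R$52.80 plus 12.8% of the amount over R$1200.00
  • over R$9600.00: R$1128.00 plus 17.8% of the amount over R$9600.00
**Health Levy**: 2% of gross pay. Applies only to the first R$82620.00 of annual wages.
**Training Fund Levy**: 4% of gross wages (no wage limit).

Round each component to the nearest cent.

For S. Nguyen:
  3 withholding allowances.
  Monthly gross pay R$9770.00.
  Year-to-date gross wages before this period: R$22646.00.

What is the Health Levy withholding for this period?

Health Levy: 2% × R$9770.00 = R$195.40

R$195.40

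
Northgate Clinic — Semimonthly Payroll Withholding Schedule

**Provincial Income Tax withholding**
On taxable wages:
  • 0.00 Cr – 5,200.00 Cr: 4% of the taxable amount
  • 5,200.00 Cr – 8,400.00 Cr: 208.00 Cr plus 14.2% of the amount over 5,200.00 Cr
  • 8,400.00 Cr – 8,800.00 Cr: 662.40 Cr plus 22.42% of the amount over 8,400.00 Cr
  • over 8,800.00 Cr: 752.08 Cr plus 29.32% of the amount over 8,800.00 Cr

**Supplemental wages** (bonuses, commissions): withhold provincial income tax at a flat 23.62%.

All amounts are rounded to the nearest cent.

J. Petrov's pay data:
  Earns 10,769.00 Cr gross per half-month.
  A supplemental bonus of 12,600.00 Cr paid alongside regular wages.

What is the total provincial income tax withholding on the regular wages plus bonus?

4,305.51 Cr

Provincial Income Tax: taxable = 10,769.00 Cr
  752.08 Cr + 29.32% × (10,769.00 Cr − 8,800.00 Cr) = 752.08 Cr + 29.32% × 1,969.00 Cr = 1,329.39 Cr
Supplemental (23.62% flat on bonus): 23.62% × 12,600.00 Cr = 2,976.12 Cr
Total provincial income tax: 1,329.39 Cr + 2,976.12 Cr = 4,305.51 Cr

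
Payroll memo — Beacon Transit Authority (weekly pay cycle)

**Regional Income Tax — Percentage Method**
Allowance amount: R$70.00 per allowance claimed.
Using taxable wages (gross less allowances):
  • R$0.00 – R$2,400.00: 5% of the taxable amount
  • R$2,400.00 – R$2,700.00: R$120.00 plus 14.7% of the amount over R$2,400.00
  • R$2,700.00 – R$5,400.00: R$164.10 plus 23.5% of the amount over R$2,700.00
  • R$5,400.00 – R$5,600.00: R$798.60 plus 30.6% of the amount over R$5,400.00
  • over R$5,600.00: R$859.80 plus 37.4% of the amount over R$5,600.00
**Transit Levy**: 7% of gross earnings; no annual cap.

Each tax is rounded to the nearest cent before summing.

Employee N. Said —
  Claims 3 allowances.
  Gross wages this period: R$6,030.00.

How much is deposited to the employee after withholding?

Regional Income Tax: taxable = R$6,030.00 − 3×R$70.00 = R$5,820.00
  R$859.80 + 37.4% × (R$5,820.00 − R$5,600.00) = R$859.80 + 37.4% × R$220.00 = R$942.08
Transit Levy: 7% × R$6,030.00 = R$422.10
Total withheld: R$942.08 + R$422.10 = R$1,364.18
Net pay: R$6,030.00 − R$1,364.18 = R$4,665.82

R$4,665.82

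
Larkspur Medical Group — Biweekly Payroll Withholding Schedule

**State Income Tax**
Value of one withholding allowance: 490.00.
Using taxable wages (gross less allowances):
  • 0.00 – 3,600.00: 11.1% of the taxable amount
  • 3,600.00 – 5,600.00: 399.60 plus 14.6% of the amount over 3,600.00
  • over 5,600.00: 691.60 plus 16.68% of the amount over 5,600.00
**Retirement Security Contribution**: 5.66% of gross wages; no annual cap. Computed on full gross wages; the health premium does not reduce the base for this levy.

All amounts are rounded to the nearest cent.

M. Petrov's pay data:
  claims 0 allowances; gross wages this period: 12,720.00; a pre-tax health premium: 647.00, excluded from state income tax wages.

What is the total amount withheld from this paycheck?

State Income Tax: taxable = 12,720.00 − 647.00 = 12,073.00
  691.60 + 16.68% × (12,073.00 − 5,600.00) = 691.60 + 16.68% × 6,473.00 = 1,771.30
Retirement Security Contribution: 5.66% × 12,720.00 = 719.95
Total: 1,771.30 + 719.95 = 2,491.25

2,491.25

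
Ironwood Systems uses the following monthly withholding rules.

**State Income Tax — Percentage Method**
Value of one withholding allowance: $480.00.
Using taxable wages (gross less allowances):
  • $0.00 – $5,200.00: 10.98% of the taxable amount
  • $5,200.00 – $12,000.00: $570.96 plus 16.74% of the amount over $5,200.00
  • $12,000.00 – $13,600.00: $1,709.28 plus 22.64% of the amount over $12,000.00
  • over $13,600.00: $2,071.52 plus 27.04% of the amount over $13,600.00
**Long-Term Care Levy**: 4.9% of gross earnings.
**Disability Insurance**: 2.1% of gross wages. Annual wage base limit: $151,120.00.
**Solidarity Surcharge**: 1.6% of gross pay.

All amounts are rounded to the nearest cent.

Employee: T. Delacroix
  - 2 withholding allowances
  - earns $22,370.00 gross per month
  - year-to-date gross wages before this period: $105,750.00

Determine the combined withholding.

$6,107.16

State Income Tax: taxable = $22,370.00 − 2×$480.00 = $21,410.00
  $2,071.52 + 27.04% × ($21,410.00 − $13,600.00) = $2,071.52 + 27.04% × $7,810.00 = $4,183.34
Long-Term Care Levy: 4.9% × $22,370.00 = $1,096.13
Disability Insurance: 2.1% × $22,370.00 = $469.77
Solidarity Surcharge: 1.6% × $22,370.00 = $357.92
Total: $4,183.34 + $1,096.13 + $469.77 + $357.92 = $6,107.16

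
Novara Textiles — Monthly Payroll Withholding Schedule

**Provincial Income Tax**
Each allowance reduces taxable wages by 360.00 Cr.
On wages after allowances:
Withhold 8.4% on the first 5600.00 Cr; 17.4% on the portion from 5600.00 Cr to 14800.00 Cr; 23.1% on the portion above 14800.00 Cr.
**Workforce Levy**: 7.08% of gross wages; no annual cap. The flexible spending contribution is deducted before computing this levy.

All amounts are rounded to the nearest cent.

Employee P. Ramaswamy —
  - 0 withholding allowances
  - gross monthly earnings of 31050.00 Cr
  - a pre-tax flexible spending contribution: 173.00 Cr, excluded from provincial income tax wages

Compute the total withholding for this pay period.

7971.08 Cr

Provincial Income Tax: taxable = 31050.00 Cr − 173.00 Cr = 30877.00 Cr
  2071.20 Cr + 23.1% × (30877.00 Cr − 14800.00 Cr) = 2071.20 Cr + 23.1% × 16077.00 Cr = 5784.99 Cr
Workforce Levy: 7.08% × 30877.00 Cr = 2186.09 Cr
Total: 5784.99 Cr + 2186.09 Cr = 7971.08 Cr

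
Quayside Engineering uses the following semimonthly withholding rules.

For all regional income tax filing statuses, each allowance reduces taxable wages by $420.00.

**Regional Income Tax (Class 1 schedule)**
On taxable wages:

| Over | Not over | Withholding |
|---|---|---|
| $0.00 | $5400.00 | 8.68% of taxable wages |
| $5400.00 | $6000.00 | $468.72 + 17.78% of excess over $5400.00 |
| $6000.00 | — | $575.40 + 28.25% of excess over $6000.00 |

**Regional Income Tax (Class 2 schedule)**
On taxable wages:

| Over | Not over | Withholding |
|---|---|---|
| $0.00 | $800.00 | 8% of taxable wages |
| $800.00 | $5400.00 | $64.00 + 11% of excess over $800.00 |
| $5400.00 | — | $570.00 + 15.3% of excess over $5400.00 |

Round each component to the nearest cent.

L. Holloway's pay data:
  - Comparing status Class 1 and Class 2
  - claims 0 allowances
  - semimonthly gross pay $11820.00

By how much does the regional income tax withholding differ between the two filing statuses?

$667.29

Regional Income Tax (Class 1): taxable = $11820.00
  $575.40 + 28.25% × ($11820.00 − $6000.00) = $575.40 + 28.25% × $5820.00 = $2219.55
Regional Income Tax (Class 2): taxable = $11820.00
  $570.00 + 15.3% × ($11820.00 − $5400.00) = $570.00 + 15.3% × $6420.00 = $1552.26
Difference: |$2219.55 − $1552.26| = $667.29 (higher under Class 1)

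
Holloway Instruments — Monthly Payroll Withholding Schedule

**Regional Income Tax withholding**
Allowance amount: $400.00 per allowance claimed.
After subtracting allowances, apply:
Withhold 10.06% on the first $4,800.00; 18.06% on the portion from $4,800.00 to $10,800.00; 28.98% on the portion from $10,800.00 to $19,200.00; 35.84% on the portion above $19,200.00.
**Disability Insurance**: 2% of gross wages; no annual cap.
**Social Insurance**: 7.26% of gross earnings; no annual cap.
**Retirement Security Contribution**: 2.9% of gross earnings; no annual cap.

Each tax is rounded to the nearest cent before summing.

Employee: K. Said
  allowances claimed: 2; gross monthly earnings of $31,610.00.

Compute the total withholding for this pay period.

Regional Income Tax: taxable = $31,610.00 − 2×$400.00 = $30,810.00
  $4,000.80 + 35.84% × ($30,810.00 − $19,200.00) = $4,000.80 + 35.84% × $11,610.00 = $8,161.82
Disability Insurance: 2% × $31,610.00 = $632.20
Social Insurance: 7.26% × $31,610.00 = $2,294.89
Retirement Security Contribution: 2.9% × $31,610.00 = $916.69
Total: $8,161.82 + $632.20 + $2,294.89 + $916.69 = $12,005.60

$12,005.60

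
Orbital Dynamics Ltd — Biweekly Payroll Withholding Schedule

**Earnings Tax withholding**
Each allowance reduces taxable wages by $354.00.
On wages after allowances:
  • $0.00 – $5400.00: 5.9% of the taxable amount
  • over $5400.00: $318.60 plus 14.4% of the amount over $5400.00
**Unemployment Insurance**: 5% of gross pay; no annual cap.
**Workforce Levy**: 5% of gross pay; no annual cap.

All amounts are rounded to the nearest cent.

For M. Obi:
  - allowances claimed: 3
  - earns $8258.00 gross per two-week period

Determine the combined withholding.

Earnings Tax: taxable = $8258.00 − 3×$354.00 = $7196.00
  $318.60 + 14.4% × ($7196.00 − $5400.00) = $318.60 + 14.4% × $1796.00 = $577.22
Unemployment Insurance: 5% × $8258.00 = $412.90
Workforce Levy: 5% × $8258.00 = $412.90
Total: $577.22 + $412.90 + $412.90 = $1403.02

$1403.02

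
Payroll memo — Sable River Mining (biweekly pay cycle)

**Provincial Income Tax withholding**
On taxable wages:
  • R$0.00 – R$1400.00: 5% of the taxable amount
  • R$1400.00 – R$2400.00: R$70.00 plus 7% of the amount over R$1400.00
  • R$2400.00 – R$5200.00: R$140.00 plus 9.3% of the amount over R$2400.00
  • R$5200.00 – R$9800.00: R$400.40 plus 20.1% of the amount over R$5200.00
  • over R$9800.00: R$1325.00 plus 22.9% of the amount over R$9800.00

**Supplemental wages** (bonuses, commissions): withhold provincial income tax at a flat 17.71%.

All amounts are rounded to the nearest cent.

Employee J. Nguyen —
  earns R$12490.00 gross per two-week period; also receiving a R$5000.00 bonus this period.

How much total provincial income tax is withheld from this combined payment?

R$2826.51

Provincial Income Tax: taxable = R$12490.00
  R$1325.00 + 22.9% × (R$12490.00 − R$9800.00) = R$1325.00 + 22.9% × R$2690.00 = R$1941.01
Supplemental (17.71% flat on bonus): 17.71% × R$5000.00 = R$885.50
Total provincial income tax: R$1941.01 + R$885.50 = R$2826.51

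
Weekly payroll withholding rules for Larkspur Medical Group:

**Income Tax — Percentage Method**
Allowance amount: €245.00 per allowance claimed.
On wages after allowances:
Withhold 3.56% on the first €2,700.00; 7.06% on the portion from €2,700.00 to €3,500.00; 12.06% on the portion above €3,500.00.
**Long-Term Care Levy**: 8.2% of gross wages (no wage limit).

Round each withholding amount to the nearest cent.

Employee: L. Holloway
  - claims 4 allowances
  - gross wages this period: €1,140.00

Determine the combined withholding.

Income Tax: taxable = €1,140.00 − 4×€245.00 = €160.00
  3.56% × €160.00 = €5.70
Long-Term Care Levy: 8.2% × €1,140.00 = €93.48
Total: €5.70 + €93.48 = €99.18

€99.18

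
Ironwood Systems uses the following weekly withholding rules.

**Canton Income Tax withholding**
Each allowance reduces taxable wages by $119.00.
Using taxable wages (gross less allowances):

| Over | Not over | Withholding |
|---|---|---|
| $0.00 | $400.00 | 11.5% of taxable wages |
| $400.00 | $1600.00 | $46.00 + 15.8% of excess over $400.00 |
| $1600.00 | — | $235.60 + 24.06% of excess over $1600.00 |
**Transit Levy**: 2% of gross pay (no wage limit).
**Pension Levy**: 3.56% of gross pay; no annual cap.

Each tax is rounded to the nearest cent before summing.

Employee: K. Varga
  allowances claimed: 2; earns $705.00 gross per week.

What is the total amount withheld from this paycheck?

Canton Income Tax: taxable = $705.00 − 2×$119.00 = $467.00
  $46.00 + 15.8% × ($467.00 − $400.00) = $46.00 + 15.8% × $67.00 = $56.59
Transit Levy: 2% × $705.00 = $14.10
Pension Levy: 3.56% × $705.00 = $25.10
Total: $56.59 + $14.10 + $25.10 = $95.79

$95.79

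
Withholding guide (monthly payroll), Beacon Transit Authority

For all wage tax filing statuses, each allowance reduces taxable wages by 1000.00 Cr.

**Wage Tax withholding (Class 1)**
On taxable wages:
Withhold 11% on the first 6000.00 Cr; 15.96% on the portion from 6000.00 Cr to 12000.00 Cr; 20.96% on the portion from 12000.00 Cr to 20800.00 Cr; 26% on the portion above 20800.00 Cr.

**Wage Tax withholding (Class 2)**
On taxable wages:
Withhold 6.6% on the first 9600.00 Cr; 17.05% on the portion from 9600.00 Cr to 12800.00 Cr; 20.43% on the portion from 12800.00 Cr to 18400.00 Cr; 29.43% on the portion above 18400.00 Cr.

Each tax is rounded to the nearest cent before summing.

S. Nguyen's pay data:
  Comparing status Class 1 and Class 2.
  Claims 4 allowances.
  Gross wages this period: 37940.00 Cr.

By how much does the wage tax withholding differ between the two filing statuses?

18.22 Cr

Wage Tax (Class 1): taxable = 37940.00 Cr − 4×1000.00 Cr = 33940.00 Cr
  3462.08 Cr + 26% × (33940.00 Cr − 20800.00 Cr) = 3462.08 Cr + 26% × 13140.00 Cr = 6878.48 Cr
Wage Tax (Class 2): taxable = 37940.00 Cr − 4×1000.00 Cr = 33940.00 Cr
  2323.28 Cr + 29.43% × (33940.00 Cr − 18400.00 Cr) = 2323.28 Cr + 29.43% × 15540.00 Cr = 6896.70 Cr
Difference: |6878.48 Cr − 6896.70 Cr| = 18.22 Cr (higher under Class 2)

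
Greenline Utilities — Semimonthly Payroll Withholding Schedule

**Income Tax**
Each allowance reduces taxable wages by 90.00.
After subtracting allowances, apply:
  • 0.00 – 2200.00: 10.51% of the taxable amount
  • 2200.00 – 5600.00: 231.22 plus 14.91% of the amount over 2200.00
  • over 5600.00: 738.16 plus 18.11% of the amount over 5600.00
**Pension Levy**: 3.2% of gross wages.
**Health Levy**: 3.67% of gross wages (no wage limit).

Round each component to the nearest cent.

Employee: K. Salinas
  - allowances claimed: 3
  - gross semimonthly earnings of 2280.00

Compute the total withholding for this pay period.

367.89

Income Tax: taxable = 2280.00 − 3×90.00 = 2010.00
  10.51% × 2010.00 = 211.25
Pension Levy: 3.2% × 2280.00 = 72.96
Health Levy: 3.67% × 2280.00 = 83.68
Total: 211.25 + 72.96 + 83.68 = 367.89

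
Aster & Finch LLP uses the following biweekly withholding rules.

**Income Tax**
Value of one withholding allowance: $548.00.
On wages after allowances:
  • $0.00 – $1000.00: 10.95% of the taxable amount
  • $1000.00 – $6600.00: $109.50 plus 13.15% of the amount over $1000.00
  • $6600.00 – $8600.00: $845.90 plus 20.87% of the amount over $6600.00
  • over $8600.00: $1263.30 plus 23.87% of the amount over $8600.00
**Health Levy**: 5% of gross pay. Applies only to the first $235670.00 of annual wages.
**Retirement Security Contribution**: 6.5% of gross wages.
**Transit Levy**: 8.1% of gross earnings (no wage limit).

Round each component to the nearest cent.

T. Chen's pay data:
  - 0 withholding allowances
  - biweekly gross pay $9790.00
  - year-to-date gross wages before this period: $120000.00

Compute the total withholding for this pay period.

Income Tax: taxable = $9790.00
  $1263.30 + 23.87% × ($9790.00 − $8600.00) = $1263.30 + 23.87% × $1190.00 = $1547.35
Health Levy: 5% × $9790.00 = $489.50
Retirement Security Contribution: 6.5% × $9790.00 = $636.35
Transit Levy: 8.1% × $9790.00 = $792.99
Total: $1547.35 + $489.50 + $636.35 + $792.99 = $3466.19

$3466.19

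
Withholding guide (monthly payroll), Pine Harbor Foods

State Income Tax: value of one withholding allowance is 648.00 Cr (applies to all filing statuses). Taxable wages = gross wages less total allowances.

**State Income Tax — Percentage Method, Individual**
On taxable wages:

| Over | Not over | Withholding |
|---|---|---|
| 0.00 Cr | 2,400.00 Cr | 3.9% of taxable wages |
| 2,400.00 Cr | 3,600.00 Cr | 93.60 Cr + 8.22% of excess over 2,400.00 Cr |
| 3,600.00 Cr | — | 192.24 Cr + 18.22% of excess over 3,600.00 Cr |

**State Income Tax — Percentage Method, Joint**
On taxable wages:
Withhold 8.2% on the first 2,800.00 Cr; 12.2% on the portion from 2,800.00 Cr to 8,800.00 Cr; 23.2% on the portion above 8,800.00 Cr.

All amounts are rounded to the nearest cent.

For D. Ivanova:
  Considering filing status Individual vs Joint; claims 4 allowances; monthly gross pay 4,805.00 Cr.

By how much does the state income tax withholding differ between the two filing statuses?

95.16 Cr

State Income Tax (Individual): taxable = 4,805.00 Cr − 4×648.00 Cr = 2,213.00 Cr
  3.9% × 2,213.00 Cr = 86.31 Cr
State Income Tax (Joint): taxable = 4,805.00 Cr − 4×648.00 Cr = 2,213.00 Cr
  8.2% × 2,213.00 Cr = 181.47 Cr
Difference: |86.31 Cr − 181.47 Cr| = 95.16 Cr (higher under Joint)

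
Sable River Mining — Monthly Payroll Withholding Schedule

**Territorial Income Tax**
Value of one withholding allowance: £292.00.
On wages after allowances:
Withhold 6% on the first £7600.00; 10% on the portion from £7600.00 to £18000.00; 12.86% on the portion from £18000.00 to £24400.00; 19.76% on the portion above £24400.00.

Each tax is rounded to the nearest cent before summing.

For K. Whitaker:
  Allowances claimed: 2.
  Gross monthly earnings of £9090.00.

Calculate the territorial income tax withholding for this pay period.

£546.60

Territorial Income Tax: taxable = £9090.00 − 2×£292.00 = £8506.00
  £456.00 + 10% × (£8506.00 − £7600.00) = £456.00 + 10% × £906.00 = £546.60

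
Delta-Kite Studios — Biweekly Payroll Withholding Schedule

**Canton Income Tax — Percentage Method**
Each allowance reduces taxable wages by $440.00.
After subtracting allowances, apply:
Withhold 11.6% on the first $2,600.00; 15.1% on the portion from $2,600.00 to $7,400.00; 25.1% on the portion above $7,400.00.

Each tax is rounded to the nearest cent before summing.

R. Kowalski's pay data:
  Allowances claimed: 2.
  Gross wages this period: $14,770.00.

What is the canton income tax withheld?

Canton Income Tax: taxable = $14,770.00 − 2×$440.00 = $13,890.00
  $1,026.40 + 25.1% × ($13,890.00 − $7,400.00) = $1,026.40 + 25.1% × $6,490.00 = $2,655.39

$2,655.39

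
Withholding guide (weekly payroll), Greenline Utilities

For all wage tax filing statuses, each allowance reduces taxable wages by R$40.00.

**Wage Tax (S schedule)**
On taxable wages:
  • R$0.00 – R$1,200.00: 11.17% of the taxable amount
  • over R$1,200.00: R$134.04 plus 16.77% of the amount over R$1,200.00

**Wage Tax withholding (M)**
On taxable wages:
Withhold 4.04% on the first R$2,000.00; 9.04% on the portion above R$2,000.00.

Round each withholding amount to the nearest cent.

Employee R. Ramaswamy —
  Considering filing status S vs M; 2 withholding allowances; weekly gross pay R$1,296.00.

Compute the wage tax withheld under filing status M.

R$49.13

Wage Tax (M): taxable = R$1,296.00 − 2×R$40.00 = R$1,216.00
  4.04% × R$1,216.00 = R$49.13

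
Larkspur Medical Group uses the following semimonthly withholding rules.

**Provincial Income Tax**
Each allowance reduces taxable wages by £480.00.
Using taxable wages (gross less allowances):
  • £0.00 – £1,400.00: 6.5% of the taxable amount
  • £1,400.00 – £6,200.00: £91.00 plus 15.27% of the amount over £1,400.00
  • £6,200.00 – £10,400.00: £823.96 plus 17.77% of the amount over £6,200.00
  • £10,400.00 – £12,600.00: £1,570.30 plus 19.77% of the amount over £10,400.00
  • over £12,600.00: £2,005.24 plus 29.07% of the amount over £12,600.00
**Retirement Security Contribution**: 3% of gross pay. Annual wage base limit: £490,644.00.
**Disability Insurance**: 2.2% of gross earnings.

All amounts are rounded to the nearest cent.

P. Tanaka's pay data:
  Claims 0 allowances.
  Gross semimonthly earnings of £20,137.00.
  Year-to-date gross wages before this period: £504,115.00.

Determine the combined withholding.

Provincial Income Tax: taxable = £20,137.00
  £2,005.24 + 29.07% × (£20,137.00 − £12,600.00) = £2,005.24 + 29.07% × £7,537.00 = £4,196.25
Retirement Security Contribution: YTD £504,115.00 ≥ cap £490,644.00 → £0.00
Disability Insurance: 2.2% × £20,137.00 = £443.01
Total: £4,196.25 + £0.00 + £443.01 = £4,639.26

£4,639.26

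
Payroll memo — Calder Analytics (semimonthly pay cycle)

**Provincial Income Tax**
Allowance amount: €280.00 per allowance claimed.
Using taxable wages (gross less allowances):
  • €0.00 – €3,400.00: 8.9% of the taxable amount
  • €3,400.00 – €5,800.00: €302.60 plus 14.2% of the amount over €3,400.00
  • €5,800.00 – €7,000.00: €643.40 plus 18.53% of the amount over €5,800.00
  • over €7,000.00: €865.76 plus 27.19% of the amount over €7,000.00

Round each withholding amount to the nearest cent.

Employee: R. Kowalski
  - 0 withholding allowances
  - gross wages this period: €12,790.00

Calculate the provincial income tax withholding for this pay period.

Provincial Income Tax: taxable = €12,790.00
  €865.76 + 27.19% × (€12,790.00 − €7,000.00) = €865.76 + 27.19% × €5,790.00 = €2,440.06

€2,440.06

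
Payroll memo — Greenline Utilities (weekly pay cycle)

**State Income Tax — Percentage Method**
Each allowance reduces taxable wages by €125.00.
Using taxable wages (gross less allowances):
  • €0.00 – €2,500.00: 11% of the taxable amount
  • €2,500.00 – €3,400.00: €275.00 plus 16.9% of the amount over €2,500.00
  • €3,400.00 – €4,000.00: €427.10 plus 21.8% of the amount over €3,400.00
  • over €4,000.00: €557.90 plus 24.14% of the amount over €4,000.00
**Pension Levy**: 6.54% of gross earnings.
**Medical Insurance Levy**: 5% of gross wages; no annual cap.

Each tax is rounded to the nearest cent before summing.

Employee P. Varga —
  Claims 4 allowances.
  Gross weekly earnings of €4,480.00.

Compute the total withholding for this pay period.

State Income Tax: taxable = €4,480.00 − 4×€125.00 = €3,980.00
  €427.10 + 21.8% × (€3,980.00 − €3,400.00) = €427.10 + 21.8% × €580.00 = €553.54
Pension Levy: 6.54% × €4,480.00 = €292.99
Medical Insurance Levy: 5% × €4,480.00 = €224.00
Total: €553.54 + €292.99 + €224.00 = €1,070.53

€1,070.53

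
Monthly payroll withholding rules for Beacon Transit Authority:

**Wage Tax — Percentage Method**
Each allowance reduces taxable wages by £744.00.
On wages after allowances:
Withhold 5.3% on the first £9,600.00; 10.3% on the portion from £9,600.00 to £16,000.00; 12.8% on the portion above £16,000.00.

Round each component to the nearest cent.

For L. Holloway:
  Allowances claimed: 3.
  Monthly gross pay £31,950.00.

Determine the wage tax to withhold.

£2,923.90

Wage Tax: taxable = £31,950.00 − 3×£744.00 = £29,718.00
  £1,168.00 + 12.8% × (£29,718.00 − £16,000.00) = £1,168.00 + 12.8% × £13,718.00 = £2,923.90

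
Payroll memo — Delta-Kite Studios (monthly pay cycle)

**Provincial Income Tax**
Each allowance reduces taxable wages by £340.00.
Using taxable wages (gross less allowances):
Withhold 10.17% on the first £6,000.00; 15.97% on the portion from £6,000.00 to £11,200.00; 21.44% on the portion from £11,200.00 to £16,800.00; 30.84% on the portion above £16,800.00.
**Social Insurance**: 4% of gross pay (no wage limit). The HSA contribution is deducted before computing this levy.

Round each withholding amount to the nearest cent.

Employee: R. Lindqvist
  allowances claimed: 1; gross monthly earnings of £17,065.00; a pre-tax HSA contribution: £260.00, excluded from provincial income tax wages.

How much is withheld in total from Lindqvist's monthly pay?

£3,241.66

Provincial Income Tax: taxable = £17,065.00 − £260.00 − 1×£340.00 = £16,465.00
  £1,440.64 + 21.44% × (£16,465.00 − £11,200.00) = £1,440.64 + 21.44% × £5,265.00 = £2,569.46
Social Insurance: 4% × £16,805.00 = £672.20
Total: £2,569.46 + £672.20 = £3,241.66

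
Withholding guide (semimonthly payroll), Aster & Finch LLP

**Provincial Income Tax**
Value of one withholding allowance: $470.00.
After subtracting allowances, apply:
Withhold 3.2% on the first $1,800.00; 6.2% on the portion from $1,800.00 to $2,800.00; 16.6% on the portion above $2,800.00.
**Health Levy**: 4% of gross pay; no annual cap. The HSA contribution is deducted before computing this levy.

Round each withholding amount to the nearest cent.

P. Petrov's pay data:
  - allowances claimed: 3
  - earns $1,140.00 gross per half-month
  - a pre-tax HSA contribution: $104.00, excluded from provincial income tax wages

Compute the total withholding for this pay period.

Provincial Income Tax: taxable = $1,140.00 − $104.00 − 3×$470.00 = $-374.00
  Taxable ≤ 0 → $0.00
Health Levy: 4% × $1,036.00 = $41.44
Total: $0.00 + $41.44 = $41.44

$41.44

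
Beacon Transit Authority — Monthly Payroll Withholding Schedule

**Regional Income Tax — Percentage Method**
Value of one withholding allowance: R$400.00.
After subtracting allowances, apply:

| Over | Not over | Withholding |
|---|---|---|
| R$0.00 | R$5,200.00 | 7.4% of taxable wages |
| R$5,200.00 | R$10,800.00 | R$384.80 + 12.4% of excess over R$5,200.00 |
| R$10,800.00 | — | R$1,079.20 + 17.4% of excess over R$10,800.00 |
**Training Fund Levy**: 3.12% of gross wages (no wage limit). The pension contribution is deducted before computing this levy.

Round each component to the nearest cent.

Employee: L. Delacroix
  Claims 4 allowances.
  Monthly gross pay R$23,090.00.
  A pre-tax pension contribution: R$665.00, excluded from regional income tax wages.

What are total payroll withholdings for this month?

R$3,523.21

Regional Income Tax: taxable = R$23,090.00 − R$665.00 − 4×R$400.00 = R$20,825.00
  R$1,079.20 + 17.4% × (R$20,825.00 − R$10,800.00) = R$1,079.20 + 17.4% × R$10,025.00 = R$2,823.55
Training Fund Levy: 3.12% × R$22,425.00 = R$699.66
Total: R$2,823.55 + R$699.66 = R$3,523.21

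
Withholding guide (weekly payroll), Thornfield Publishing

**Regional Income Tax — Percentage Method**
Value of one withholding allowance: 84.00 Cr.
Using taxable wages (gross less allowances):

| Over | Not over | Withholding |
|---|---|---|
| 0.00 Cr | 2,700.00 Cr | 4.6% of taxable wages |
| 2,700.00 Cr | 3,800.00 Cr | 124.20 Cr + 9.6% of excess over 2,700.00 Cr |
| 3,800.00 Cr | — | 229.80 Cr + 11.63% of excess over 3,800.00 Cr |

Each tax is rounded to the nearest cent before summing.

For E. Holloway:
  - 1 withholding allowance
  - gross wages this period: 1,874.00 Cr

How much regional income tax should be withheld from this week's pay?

82.34 Cr

Regional Income Tax: taxable = 1,874.00 Cr − 1×84.00 Cr = 1,790.00 Cr
  4.6% × 1,790.00 Cr = 82.34 Cr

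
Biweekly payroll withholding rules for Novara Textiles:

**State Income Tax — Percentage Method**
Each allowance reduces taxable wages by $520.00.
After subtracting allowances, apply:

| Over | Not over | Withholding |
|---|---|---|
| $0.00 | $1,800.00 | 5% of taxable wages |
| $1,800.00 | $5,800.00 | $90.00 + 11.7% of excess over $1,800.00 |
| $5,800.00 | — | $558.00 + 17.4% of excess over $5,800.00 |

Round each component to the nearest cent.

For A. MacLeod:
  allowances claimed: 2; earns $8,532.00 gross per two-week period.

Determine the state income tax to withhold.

$852.41

State Income Tax: taxable = $8,532.00 − 2×$520.00 = $7,492.00
  $558.00 + 17.4% × ($7,492.00 − $5,800.00) = $558.00 + 17.4% × $1,692.00 = $852.41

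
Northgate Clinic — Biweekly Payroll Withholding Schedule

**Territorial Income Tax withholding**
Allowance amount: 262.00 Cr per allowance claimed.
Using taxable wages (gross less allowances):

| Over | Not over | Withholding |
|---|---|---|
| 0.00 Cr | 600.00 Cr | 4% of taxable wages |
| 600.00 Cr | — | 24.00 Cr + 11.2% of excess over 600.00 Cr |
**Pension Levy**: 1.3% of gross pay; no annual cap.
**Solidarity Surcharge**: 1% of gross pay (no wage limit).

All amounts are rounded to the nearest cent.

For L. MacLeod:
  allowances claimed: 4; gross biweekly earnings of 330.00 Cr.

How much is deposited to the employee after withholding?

Territorial Income Tax: taxable = 330.00 Cr − 4×262.00 Cr = -718.00 Cr
  Taxable ≤ 0 → 0.00 Cr
Pension Levy: 1.3% × 330.00 Cr = 4.29 Cr
Solidarity Surcharge: 1% × 330.00 Cr = 3.30 Cr
Total withheld: 0.00 Cr + 4.29 Cr + 3.30 Cr = 7.59 Cr
Net pay: 330.00 Cr − 7.59 Cr = 322.41 Cr

322.41 Cr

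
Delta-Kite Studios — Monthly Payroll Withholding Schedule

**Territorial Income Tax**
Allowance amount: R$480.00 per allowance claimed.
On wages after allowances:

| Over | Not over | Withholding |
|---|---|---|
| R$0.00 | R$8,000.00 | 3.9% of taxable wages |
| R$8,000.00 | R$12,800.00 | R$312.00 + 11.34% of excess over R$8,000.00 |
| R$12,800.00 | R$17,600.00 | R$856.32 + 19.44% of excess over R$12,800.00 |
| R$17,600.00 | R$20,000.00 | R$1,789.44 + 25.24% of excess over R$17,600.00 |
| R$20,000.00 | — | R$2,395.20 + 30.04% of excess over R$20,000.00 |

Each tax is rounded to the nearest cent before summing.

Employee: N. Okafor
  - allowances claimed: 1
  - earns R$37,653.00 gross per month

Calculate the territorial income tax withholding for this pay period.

Territorial Income Tax: taxable = R$37,653.00 − 1×R$480.00 = R$37,173.00
  R$2,395.20 + 30.04% × (R$37,173.00 − R$20,000.00) = R$2,395.20 + 30.04% × R$17,173.00 = R$7,553.97

R$7,553.97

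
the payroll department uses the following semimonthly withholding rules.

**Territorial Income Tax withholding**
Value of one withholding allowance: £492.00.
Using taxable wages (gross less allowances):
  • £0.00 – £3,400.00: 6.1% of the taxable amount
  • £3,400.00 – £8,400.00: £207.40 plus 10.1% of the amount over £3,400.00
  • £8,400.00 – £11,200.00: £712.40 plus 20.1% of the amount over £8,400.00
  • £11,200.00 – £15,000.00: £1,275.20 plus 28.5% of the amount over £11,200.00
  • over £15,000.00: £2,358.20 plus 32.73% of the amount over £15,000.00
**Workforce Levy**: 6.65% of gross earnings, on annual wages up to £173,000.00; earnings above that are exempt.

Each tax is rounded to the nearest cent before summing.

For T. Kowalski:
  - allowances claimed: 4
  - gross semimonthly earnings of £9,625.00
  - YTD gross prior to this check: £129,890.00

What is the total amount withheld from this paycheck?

Territorial Income Tax: taxable = £9,625.00 − 4×£492.00 = £7,657.00
  £207.40 + 10.1% × (£7,657.00 − £3,400.00) = £207.40 + 10.1% × £4,257.00 = £637.36
Workforce Levy: 6.65% × £9,625.00 = £640.06
Total: £637.36 + £640.06 = £1,277.42

£1,277.42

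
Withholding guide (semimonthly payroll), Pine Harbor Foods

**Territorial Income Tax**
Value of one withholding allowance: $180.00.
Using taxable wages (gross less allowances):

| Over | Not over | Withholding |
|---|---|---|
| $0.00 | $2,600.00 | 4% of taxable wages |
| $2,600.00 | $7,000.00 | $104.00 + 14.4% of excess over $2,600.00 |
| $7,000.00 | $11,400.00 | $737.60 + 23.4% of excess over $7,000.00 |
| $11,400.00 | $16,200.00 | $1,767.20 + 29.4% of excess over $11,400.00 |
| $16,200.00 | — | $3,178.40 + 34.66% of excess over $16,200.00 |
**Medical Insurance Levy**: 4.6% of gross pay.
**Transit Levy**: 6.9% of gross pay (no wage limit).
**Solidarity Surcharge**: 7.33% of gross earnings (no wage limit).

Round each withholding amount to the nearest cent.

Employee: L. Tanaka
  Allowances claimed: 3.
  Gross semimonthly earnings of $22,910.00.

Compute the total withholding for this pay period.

$9,630.87

Territorial Income Tax: taxable = $22,910.00 − 3×$180.00 = $22,370.00
  $3,178.40 + 34.66% × ($22,370.00 − $16,200.00) = $3,178.40 + 34.66% × $6,170.00 = $5,316.92
Medical Insurance Levy: 4.6% × $22,910.00 = $1,053.86
Transit Levy: 6.9% × $22,910.00 = $1,580.79
Solidarity Surcharge: 7.33% × $22,910.00 = $1,679.30
Total: $5,316.92 + $1,053.86 + $1,580.79 + $1,679.30 = $9,630.87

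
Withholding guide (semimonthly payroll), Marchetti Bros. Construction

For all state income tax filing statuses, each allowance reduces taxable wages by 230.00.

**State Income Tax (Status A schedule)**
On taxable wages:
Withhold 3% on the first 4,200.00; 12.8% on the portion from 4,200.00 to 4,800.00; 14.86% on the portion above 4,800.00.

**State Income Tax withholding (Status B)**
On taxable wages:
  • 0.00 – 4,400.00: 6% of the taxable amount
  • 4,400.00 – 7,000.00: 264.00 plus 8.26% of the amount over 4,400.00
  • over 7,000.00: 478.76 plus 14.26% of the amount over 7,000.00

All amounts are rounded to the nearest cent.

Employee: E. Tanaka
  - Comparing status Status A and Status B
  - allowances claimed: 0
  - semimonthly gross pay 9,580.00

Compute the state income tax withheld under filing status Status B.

State Income Tax (Status B): taxable = 9,580.00
  478.76 + 14.26% × (9,580.00 − 7,000.00) = 478.76 + 14.26% × 2,580.00 = 846.67

846.67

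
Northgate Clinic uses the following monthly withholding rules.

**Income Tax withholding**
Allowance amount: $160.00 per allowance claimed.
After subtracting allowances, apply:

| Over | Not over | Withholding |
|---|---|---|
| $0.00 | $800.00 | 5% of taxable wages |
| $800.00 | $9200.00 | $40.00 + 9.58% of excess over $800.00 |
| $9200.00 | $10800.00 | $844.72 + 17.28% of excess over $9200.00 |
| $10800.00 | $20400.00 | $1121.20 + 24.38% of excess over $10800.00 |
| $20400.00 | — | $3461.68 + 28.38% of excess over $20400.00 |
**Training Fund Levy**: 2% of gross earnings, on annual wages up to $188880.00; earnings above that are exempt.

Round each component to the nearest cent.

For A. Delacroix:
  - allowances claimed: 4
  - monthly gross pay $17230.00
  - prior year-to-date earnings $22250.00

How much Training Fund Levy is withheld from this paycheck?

$344.60

Training Fund Levy: 2% × $17230.00 = $344.60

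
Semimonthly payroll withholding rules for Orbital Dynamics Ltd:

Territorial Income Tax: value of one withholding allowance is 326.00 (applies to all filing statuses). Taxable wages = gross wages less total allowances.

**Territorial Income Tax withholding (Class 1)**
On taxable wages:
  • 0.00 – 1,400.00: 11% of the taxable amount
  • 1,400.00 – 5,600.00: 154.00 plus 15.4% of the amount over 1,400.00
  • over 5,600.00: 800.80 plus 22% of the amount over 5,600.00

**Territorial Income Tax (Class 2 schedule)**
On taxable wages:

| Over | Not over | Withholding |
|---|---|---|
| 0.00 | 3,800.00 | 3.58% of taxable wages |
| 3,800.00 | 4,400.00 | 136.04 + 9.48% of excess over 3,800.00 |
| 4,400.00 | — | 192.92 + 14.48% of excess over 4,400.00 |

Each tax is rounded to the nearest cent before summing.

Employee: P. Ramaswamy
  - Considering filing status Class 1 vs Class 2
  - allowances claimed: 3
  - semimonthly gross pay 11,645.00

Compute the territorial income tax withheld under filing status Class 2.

Territorial Income Tax (Class 2): taxable = 11,645.00 − 3×326.00 = 10,667.00
  192.92 + 14.48% × (10,667.00 − 4,400.00) = 192.92 + 14.48% × 6,267.00 = 1,100.38

1,100.38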